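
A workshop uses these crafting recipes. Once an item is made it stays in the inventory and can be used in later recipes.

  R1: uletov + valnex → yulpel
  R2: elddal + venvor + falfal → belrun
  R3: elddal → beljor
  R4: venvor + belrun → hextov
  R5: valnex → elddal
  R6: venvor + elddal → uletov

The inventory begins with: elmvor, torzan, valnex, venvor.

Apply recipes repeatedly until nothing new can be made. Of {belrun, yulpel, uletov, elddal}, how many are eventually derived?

3

Using R5, valnex makes elddal.
venvor + elddal → uletov (R6).
uletov + valnex → yulpel (R1).
belrun would need elddal, venvor, and falfal (R2), but falfal is never obtained.
yulpel: reached.
uletov: reached.
elddal: reached.
Reached: yulpel, uletov, and elddal — 3 of the 4.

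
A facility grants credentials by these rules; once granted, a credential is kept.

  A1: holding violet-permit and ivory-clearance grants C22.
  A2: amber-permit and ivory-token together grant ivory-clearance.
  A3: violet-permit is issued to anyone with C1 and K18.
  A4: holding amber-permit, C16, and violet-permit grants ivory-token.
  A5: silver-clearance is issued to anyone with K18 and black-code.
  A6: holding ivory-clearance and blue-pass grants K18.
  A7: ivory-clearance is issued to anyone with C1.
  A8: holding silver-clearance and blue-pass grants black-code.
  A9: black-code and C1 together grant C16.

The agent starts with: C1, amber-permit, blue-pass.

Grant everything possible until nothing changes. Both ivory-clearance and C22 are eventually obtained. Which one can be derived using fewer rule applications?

ivory-clearance

ivory-clearance: Holding C1 grants ivory-clearance (A7). [1 rule application]
C22: Holding C1 grants ivory-clearance (A7). Holding ivory-clearance and blue-pass grants K18 (A6). Holding C1 and K18 grants violet-permit (A3). Holding violet-permit and ivory-clearance grants C22 (A1). [4 rule applications]
ivory-clearance needs fewer.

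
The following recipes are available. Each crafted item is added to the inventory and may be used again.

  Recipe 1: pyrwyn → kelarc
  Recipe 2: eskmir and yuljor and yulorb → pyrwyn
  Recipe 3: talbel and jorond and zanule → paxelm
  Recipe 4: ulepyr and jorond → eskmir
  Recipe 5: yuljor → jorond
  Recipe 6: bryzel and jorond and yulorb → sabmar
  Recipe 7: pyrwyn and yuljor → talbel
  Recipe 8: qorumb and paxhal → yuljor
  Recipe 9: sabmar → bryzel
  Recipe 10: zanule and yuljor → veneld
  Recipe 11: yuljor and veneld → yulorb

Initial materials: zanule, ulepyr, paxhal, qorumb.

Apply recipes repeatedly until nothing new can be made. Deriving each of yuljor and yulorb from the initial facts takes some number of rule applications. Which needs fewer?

yuljor

yuljor: Using Recipe 8, qorumb and paxhal make yuljor. [1 rule application]
yulorb: Using Recipe 8, qorumb and paxhal make yuljor. zanule and yuljor → veneld (Recipe 10). Using Recipe 11, yuljor and veneld make yulorb. [3 rule applications]
yuljor needs fewer.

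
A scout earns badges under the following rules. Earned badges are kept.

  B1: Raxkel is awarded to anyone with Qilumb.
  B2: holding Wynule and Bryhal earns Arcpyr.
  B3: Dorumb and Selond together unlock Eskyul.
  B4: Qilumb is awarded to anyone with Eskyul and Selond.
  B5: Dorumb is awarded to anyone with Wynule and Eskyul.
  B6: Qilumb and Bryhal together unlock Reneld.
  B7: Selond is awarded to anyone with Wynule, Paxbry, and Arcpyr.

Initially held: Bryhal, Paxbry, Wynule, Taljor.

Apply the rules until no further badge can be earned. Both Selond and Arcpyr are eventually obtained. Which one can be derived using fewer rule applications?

Arcpyr: With Wynule and Bryhal, Arcpyr is earned (B2). [1 rule application]
Selond: With Wynule and Bryhal, Arcpyr is earned (B2). With Wynule, Paxbry, and Arcpyr, Selond is earned (B7). [2 rule applications]
Arcpyr needs fewer.

Arcpyr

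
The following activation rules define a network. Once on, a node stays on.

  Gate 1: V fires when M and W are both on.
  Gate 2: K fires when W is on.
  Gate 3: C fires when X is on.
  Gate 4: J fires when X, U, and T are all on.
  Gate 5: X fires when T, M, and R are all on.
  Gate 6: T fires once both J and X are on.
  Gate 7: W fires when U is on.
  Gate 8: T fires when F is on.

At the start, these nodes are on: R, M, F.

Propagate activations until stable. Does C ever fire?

Yes

F is on, so T fires (Gate 8).
T, M, and R are on, so X fires (Gate 5).
Gate 3: X on → C on.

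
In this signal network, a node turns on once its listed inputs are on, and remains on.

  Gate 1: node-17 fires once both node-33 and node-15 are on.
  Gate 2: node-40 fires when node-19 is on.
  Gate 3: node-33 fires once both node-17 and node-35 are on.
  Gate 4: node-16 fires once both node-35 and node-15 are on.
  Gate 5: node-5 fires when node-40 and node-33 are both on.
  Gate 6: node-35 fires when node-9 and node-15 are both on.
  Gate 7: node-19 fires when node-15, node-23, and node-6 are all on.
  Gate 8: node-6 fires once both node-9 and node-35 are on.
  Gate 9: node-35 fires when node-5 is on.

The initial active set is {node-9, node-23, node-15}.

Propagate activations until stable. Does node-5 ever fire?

node-5 would need node-40 and node-33 (Gate 5), but node-33 never turns on.

No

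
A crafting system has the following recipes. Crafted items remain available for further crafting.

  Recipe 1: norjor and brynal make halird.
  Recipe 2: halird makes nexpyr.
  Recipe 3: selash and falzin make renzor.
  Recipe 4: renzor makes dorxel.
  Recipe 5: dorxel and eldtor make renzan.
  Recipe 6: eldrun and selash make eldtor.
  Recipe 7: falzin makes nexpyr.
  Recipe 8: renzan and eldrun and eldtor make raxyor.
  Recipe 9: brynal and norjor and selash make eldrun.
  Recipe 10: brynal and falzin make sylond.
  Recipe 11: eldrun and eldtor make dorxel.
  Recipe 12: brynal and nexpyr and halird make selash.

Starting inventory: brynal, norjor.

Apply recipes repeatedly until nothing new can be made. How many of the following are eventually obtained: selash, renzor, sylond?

norjor and brynal → halird (Recipe 1).
Using Recipe 2, halird makes nexpyr.
brynal and nexpyr and halird → selash (Recipe 12).
selash: reached.
renzor would need selash and falzin (Recipe 3), but falzin is never obtained.
sylond would need brynal and falzin (Recipe 10), but falzin is never obtained.
Reached: selash — 1 of the 3.

1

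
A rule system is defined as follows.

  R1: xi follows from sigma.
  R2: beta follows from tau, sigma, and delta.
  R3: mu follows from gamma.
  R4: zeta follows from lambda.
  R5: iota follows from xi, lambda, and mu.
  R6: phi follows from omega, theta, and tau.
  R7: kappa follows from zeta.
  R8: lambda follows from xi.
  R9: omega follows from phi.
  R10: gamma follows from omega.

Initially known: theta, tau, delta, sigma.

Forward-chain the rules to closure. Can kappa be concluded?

sigma holds, so xi follows (R1).
xi holds, so lambda follows (R8).
lambda holds, so zeta follows (R4).
From zeta, R7 gives kappa.

Yes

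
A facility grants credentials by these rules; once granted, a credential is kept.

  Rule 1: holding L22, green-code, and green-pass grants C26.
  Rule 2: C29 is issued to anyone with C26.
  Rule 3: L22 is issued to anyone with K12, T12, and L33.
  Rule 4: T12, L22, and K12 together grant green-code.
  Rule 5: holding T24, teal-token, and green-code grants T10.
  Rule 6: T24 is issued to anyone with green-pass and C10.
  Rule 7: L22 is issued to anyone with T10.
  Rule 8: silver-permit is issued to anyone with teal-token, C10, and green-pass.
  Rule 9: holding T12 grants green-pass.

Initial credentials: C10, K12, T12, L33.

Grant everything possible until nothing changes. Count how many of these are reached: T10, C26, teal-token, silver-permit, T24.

2

Holding K12, T12, and L33 grants L22 (Rule 3).
Holding T12 grants green-pass (Rule 9).
Holding green-pass and C10 grants T24 (Rule 6).
Holding T12, L22, and K12 grants green-code (Rule 4).
Holding L22, green-code, and green-pass grants C26 (Rule 1).
T10 would need T24, teal-token, and green-code (Rule 5), but teal-token is never granted.
C26: reached.
No rule produces teal-token, and it is not given.
silver-permit would need teal-token, C10, and green-pass (Rule 8), but teal-token is never granted.
T24: reached.
Reached: C26 and T24 — 2 of the 5.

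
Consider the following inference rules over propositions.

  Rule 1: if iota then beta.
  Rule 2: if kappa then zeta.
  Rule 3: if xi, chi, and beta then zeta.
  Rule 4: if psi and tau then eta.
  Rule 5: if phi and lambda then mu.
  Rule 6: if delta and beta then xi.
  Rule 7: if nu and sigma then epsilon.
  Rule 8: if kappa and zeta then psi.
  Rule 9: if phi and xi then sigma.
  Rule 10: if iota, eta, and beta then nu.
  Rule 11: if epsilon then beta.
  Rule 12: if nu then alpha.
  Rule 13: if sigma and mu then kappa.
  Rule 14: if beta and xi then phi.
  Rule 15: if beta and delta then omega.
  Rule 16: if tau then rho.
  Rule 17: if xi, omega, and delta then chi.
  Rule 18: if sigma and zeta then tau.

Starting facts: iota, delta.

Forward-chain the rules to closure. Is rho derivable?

iota holds, so beta follows (Rule 1).
beta and delta hold, so omega follows (Rule 15).
From delta and beta, Rule 6 gives xi.
From beta and xi, Rule 14 gives phi.
xi, omega, and delta hold, so chi follows (Rule 17).
xi, chi, and beta hold, so zeta follows (Rule 3).
phi and xi hold, so sigma follows (Rule 9).
From sigma and zeta, Rule 18 gives tau.
From tau, Rule 16 gives rho.

Yes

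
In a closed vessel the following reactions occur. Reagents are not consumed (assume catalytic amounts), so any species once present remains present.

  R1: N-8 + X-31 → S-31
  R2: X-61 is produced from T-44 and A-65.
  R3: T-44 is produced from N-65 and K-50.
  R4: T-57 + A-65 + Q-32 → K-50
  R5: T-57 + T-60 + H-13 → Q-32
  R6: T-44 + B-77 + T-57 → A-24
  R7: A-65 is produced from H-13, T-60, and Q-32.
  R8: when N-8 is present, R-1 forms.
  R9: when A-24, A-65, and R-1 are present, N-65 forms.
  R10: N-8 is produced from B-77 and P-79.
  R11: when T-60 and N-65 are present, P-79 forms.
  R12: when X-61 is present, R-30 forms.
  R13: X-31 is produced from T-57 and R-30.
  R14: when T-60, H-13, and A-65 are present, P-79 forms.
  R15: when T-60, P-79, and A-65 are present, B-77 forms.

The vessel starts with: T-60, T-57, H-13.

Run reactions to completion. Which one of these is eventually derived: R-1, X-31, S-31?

T-57, T-60, and H-13 present → Q-32 forms (R5).
H-13, T-60, and Q-32 present → A-65 forms (R7).
T-60, H-13, and A-65 present → P-79 forms (R14).
T-60, P-79, and A-65 present → B-77 forms (R15).
B-77 and P-79 present → N-8 forms (R10).
N-8 present → R-1 forms (R8).
X-31 would need T-57 and R-30 (R13), but R-30 never forms. S-31 would need N-8 and X-31 (R1), but X-31 never forms.

R-1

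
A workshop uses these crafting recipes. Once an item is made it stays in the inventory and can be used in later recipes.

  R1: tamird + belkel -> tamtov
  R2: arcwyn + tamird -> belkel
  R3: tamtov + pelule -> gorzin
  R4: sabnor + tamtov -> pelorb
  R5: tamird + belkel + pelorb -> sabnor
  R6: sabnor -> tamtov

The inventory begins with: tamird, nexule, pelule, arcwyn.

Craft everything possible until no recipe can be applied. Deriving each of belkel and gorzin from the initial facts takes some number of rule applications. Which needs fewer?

belkel

belkel: Using R2, arcwyn and tamird make belkel. [1 rule application]
gorzin: Using R2, arcwyn and tamird make belkel. Using R1, tamird and belkel make tamtov. tamtov + pelule -> gorzin (R3). [3 rule applications]
belkel needs fewer.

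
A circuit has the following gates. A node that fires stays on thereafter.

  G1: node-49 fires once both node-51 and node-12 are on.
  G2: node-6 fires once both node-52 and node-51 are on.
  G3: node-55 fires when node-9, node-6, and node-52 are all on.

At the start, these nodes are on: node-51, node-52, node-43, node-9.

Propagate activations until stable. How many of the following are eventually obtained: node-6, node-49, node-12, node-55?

node-52 and node-51 are on, so node-6 fires (G2).
node-9, node-6, and node-52 are on, so node-55 fires (G3).
node-6: reached.
node-49 would need node-51 and node-12 (G1), but node-12 never turns on.
No rule produces node-12, and it is not given.
node-55: reached.
Reached: node-6 and node-55 — 2 of the 4.

2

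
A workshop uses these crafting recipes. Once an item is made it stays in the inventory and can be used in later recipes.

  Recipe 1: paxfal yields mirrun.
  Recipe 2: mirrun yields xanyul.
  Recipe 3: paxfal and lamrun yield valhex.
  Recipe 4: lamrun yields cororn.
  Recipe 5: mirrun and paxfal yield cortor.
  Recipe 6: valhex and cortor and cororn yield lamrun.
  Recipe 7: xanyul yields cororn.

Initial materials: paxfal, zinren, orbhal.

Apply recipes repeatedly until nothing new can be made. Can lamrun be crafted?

No

lamrun would need valhex, cortor, and cororn (Recipe 6), but valhex is never obtained.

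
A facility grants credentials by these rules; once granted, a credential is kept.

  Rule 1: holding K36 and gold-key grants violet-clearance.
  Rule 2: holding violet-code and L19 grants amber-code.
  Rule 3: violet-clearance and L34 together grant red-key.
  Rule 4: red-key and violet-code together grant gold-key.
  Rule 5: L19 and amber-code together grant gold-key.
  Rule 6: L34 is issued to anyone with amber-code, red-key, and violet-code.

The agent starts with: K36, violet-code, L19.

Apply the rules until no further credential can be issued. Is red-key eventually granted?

No

red-key would need violet-clearance and L34 (Rule 3), but L34 is never granted.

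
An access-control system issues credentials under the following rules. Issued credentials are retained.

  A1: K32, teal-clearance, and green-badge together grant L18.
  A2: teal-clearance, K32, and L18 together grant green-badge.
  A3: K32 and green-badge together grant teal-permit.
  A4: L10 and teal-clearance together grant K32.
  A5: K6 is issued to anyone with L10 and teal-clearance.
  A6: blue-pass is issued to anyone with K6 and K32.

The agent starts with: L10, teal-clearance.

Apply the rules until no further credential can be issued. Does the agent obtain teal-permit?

No

teal-permit would need K32 and green-badge (A3), but green-badge is never granted.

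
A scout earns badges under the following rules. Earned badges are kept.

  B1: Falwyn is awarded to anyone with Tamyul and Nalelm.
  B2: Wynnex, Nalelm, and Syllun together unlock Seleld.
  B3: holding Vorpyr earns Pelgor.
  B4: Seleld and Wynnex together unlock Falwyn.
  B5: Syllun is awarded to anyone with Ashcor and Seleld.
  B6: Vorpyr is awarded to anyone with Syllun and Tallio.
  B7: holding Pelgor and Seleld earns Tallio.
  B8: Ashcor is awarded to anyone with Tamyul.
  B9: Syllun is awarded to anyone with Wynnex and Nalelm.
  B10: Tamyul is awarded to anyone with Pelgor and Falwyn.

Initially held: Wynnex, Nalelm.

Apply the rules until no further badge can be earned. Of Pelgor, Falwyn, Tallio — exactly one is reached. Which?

Falwyn

With Wynnex and Nalelm, Syllun is earned (B9).
With Wynnex, Nalelm, and Syllun, Seleld is earned (B2).
With Seleld and Wynnex, Falwyn is earned (B4).
Pelgor would need Vorpyr (B3), but Vorpyr is never earned. Tallio would need Pelgor and Seleld (B7), but Pelgor is never earned.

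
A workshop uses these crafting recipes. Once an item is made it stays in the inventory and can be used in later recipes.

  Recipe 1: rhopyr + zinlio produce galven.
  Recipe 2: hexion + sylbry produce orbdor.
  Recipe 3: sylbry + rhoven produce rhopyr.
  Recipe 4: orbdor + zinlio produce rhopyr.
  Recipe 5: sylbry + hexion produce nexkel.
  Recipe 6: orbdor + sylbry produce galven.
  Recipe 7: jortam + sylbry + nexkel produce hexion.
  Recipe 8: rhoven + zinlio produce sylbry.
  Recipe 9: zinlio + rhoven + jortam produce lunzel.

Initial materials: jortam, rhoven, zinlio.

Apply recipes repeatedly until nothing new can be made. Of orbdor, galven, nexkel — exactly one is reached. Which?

galven

Using Recipe 8, rhoven and zinlio make sylbry.
Using Recipe 3, sylbry and rhoven make rhopyr.
Using Recipe 1, rhopyr and zinlio make galven.
nexkel would need sylbry and hexion (Recipe 5), but hexion is never obtained. orbdor would need hexion and sylbry (Recipe 2), but hexion is never obtained.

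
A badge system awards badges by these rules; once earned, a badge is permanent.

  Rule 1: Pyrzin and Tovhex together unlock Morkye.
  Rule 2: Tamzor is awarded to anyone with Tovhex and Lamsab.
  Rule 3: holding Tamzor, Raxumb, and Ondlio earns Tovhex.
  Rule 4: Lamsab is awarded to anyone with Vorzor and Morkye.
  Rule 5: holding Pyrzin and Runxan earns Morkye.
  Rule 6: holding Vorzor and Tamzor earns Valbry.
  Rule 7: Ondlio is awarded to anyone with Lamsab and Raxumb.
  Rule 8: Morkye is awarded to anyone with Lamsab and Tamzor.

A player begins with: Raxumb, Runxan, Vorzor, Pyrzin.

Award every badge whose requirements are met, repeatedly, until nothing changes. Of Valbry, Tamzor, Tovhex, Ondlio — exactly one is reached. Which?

Ondlio

With Pyrzin and Runxan, Morkye is earned (Rule 5).
With Vorzor and Morkye, Lamsab is earned (Rule 4).
With Lamsab and Raxumb, Ondlio is earned (Rule 7).
Tovhex would need Tamzor, Raxumb, and Ondlio (Rule 3), but Tamzor is never earned. Valbry would need Vorzor and Tamzor (Rule 6), but Tamzor is never earned. Tamzor would need Tovhex and Lamsab (Rule 2), but Tovhex is never earned.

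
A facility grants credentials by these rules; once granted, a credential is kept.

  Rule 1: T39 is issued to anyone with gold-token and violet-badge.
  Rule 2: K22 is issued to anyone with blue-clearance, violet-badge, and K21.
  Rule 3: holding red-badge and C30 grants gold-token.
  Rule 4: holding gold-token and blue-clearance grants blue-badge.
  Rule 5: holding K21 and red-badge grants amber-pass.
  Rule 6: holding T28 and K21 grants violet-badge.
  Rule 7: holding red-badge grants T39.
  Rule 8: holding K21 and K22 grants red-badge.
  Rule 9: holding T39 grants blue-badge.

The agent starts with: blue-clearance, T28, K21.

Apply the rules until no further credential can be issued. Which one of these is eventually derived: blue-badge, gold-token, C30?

Holding T28 and K21 grants violet-badge (Rule 6).
Holding blue-clearance, violet-badge, and K21 grants K22 (Rule 2).
Holding K21 and K22 grants red-badge (Rule 8).
Holding red-badge grants T39 (Rule 7).
Holding T39 grants blue-badge (Rule 9).
No rule produces C30, and it is not given. gold-token would need red-badge and C30 (Rule 3), but C30 is never granted.

blue-badge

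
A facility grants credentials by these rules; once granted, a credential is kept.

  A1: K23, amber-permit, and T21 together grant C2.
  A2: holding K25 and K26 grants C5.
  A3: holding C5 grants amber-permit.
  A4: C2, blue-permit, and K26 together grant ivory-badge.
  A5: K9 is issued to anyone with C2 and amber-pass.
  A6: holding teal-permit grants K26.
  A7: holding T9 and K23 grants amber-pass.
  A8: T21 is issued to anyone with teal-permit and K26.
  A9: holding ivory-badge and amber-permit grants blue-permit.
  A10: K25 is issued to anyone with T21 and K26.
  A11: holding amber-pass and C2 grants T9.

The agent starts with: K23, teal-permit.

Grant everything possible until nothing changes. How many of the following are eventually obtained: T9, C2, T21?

Holding teal-permit grants K26 (A6).
Holding teal-permit and K26 grants T21 (A8).
Holding T21 and K26 grants K25 (A10).
Holding K25 and K26 grants C5 (A2).
Holding C5 grants amber-permit (A3).
Holding K23, amber-permit, and T21 grants C2 (A1).
T9 would need amber-pass and C2 (A11), but amber-pass is never granted.
C2: reached.
T21: reached.
Reached: C2 and T21 — 2 of the 3.

2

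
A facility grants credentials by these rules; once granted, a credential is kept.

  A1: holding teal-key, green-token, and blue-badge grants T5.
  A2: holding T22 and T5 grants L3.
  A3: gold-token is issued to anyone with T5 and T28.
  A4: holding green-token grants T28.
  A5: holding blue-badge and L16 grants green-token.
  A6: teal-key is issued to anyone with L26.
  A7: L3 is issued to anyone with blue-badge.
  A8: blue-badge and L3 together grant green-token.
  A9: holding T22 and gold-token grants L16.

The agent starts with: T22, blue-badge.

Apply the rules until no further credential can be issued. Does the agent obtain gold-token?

No

gold-token would need T5 and T28 (A3), but T5 is never granted.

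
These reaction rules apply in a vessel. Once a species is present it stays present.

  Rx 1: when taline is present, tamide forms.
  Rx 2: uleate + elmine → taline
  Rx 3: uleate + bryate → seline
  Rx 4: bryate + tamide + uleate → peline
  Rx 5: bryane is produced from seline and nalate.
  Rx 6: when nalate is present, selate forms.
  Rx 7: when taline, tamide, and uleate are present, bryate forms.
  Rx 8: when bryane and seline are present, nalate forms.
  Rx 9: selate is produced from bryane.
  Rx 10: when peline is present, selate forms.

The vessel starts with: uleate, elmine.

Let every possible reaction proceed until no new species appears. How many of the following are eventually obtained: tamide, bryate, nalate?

2

uleate and elmine present → taline forms (Rx 2).
taline present → tamide forms (Rx 1).
taline, tamide, and uleate present → bryate forms (Rx 7).
tamide: reached.
bryate: reached.
nalate would need bryane and seline (Rx 8), but bryane never forms.
Reached: tamide and bryate — 2 of the 3.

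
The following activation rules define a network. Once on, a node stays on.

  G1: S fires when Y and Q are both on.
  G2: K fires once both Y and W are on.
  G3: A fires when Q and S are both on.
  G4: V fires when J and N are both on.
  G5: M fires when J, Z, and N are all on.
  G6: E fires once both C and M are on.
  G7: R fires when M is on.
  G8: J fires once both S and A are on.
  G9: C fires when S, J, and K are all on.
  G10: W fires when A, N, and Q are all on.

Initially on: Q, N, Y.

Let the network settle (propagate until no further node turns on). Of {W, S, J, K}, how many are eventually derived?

4

G1: Y and Q on → S on.
Q and S are on, so A fires (G3).
G8: S and A on → J on.
A, N, and Q are on, so W fires (G10).
Y and W are on, so K fires (G2).
W: reached.
S: reached.
J: reached.
K: reached.
All 4 are reached.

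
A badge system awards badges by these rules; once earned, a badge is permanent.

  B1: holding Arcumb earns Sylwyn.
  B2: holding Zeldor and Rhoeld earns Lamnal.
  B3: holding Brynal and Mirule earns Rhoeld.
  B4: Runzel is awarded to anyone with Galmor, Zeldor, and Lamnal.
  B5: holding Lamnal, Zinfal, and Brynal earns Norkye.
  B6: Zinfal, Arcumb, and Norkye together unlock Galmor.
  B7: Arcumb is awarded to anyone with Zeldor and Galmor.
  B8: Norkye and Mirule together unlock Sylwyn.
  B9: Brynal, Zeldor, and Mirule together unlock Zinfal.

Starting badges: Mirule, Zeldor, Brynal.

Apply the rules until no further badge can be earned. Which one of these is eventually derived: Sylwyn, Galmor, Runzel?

Sylwyn

With Brynal, Zeldor, and Mirule, Zinfal is earned (B9).
With Brynal and Mirule, Rhoeld is earned (B3).
With Zeldor and Rhoeld, Lamnal is earned (B2).
With Lamnal, Zinfal, and Brynal, Norkye is earned (B5).
With Norkye and Mirule, Sylwyn is earned (B8).
Galmor would need Zinfal, Arcumb, and Norkye (B6), but Arcumb is never earned. Runzel would need Galmor, Zeldor, and Lamnal (B4), but Galmor is never earned.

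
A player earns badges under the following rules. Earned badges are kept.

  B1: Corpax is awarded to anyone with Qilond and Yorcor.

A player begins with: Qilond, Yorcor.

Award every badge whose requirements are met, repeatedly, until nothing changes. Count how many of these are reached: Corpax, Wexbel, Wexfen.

With Qilond and Yorcor, Corpax is earned (B1).
Corpax: reached.
No rule produces Wexbel, and it is not given.
No rule produces Wexfen, and it is not given.
Reached: Corpax — 1 of the 3.

1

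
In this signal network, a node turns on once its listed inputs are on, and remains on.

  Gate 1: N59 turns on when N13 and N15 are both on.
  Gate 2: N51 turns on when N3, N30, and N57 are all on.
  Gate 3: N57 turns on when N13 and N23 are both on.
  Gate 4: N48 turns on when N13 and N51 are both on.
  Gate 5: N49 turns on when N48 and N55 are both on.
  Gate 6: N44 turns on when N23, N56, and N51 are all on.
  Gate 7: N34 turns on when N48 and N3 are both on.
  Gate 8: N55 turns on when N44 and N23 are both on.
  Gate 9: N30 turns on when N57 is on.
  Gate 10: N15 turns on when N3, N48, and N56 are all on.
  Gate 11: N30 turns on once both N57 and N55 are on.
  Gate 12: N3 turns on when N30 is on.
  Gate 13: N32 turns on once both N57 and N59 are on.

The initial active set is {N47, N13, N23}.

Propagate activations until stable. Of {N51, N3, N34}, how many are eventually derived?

N13 and N23 are on, so N57 turns on (Gate 3).
Gate 9: N57 on → N30 on.
N30 is on, so N3 turns on (Gate 12).
Gate 2: N3, N30, and N57 on → N51 on.
N13 and N51 are on, so N48 turns on (Gate 4).
Gate 7: N48 and N3 on → N34 on.
N51: reached.
N3: reached.
N34: reached.
All 3 are reached.

3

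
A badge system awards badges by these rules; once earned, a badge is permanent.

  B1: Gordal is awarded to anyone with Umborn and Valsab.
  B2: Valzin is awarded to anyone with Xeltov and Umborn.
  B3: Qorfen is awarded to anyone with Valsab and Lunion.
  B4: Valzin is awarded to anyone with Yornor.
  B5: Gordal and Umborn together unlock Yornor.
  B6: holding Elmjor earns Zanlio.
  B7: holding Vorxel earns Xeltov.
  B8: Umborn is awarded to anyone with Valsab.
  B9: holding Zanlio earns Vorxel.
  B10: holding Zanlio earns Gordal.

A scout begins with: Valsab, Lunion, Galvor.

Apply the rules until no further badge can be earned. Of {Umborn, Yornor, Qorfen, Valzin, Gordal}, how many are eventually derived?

5

With Valsab and Lunion, Qorfen is earned (B3).
With Valsab, Umborn is earned (B8).
With Umborn and Valsab, Gordal is earned (B1).
With Gordal and Umborn, Yornor is earned (B5).
With Yornor, Valzin is earned (B4).
Umborn: reached.
Yornor: reached.
Qorfen: reached.
Valzin: reached.
Gordal: reached.
All 5 are reached.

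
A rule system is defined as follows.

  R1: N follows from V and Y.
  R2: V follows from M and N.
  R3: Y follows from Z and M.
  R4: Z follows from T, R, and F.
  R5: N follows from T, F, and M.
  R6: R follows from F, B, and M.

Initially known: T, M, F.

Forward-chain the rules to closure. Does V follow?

Yes

From T, F, and M, R5 gives N.
M and N hold, so V follows (R2).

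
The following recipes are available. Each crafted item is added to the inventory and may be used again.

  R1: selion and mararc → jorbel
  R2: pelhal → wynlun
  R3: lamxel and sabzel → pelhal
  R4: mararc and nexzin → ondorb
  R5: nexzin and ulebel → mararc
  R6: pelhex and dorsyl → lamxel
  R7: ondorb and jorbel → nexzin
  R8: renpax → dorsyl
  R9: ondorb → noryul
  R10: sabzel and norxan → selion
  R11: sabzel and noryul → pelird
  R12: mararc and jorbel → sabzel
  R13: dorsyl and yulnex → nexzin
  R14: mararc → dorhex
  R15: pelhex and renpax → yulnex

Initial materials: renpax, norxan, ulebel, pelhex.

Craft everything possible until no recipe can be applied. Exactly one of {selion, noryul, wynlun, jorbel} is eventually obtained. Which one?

noryul

Using R8, renpax makes dorsyl.
pelhex and renpax → yulnex (R15).
dorsyl and yulnex → nexzin (R13).
Using R5, nexzin and ulebel make mararc.
mararc and nexzin → ondorb (R4).
ondorb → noryul (R9).
jorbel would need selion and mararc (R1), but selion is never obtained. selion would need sabzel and norxan (R10), but sabzel is never obtained. wynlun would need pelhal (R2), but pelhal is never obtained.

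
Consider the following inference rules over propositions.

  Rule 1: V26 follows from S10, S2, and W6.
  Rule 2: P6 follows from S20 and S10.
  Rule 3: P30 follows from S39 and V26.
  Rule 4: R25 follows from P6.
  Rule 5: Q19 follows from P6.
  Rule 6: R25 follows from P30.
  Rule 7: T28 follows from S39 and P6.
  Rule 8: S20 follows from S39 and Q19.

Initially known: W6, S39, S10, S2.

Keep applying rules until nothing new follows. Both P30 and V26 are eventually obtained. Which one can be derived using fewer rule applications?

V26

V26: S10, S2, and W6 hold, so V26 follows (Rule 1). [1 rule application]
P30: From S10, S2, and W6, Rule 1 gives V26. From S39 and V26, Rule 3 gives P30. [2 rule applications]
V26 needs fewer.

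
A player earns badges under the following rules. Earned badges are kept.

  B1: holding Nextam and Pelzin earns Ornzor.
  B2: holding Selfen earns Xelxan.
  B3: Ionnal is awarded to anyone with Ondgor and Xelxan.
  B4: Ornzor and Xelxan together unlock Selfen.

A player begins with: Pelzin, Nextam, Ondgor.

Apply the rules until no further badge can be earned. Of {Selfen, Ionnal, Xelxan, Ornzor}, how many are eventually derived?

1

With Nextam and Pelzin, Ornzor is earned (B1).
Selfen would need Ornzor and Xelxan (B4), but Xelxan is never earned.
Ionnal would need Ondgor and Xelxan (B3), but Xelxan is never earned.
Xelxan would need Selfen (B2), but Selfen is never earned.
Ornzor: reached.
Reached: Ornzor — 1 of the 4.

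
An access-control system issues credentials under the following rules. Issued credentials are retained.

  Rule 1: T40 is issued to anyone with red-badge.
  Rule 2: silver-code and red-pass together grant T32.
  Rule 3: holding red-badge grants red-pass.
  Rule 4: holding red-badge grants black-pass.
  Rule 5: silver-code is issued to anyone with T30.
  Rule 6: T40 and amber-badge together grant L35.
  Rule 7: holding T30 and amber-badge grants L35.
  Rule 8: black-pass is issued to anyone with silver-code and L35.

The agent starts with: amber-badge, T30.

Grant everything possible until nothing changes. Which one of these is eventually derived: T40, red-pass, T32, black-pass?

black-pass

Holding T30 and amber-badge grants L35 (Rule 7).
Holding T30 grants silver-code (Rule 5).
Holding silver-code and L35 grants black-pass (Rule 8).
T40 would need red-badge (Rule 1), but red-badge is never granted. red-pass would need red-badge (Rule 3), but red-badge is never granted. T32 would need silver-code and red-pass (Rule 2), but red-pass is never granted.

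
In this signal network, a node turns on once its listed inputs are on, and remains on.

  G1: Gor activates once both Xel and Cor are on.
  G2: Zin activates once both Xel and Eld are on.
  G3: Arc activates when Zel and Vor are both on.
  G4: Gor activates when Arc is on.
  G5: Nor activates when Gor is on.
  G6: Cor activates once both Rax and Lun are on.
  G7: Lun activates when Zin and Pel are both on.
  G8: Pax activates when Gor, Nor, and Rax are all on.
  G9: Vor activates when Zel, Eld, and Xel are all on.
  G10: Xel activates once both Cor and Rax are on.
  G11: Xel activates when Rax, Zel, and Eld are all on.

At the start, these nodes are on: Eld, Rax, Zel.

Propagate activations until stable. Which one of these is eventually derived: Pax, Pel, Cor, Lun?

G11: Rax, Zel, and Eld on → Xel on.
Zel, Eld, and Xel are on, so Vor activates (G9).
Zel and Vor are on, so Arc activates (G3).
G4: Arc on → Gor on.
Gor is on, so Nor activates (G5).
G8: Gor, Nor, and Rax on → Pax on.
No rule produces Pel, and it is not given. Lun would need Zin and Pel (G7), but Pel never turns on. Cor would need Rax and Lun (G6), but Lun never turns on.

Pax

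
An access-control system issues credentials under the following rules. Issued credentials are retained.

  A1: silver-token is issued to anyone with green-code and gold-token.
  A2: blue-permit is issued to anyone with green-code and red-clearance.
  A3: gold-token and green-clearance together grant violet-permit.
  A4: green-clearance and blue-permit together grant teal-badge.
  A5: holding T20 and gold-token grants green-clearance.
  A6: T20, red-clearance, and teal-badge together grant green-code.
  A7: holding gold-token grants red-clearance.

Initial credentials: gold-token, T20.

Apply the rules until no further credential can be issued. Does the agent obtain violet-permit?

Holding T20 and gold-token grants green-clearance (A5).
Holding gold-token and green-clearance grants violet-permit (A3).

Yes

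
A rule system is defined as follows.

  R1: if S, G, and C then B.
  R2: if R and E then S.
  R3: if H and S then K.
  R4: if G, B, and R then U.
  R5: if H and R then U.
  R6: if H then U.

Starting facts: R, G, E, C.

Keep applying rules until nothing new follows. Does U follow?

R and E hold, so S follows (R2).
From S, G, and C, R1 gives B.
G, B, and R hold, so U follows (R4).

Yes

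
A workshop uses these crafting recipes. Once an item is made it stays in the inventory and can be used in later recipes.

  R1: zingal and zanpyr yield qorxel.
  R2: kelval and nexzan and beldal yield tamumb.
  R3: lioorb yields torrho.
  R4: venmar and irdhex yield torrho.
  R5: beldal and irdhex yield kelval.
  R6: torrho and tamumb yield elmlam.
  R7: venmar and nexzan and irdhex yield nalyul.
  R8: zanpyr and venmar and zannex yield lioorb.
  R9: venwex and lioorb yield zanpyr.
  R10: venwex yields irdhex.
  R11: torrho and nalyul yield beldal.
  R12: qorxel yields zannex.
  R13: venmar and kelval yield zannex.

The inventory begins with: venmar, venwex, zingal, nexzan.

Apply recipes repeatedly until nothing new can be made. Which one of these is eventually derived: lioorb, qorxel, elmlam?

elmlam

venwex → irdhex (R10).
venmar and nexzan and irdhex → nalyul (R7).
venmar and irdhex → torrho (R4).
Using R11, torrho and nalyul make beldal.
beldal and irdhex → kelval (R5).
Using R2, kelval, nexzan, and beldal make tamumb.
Using R6, torrho and tamumb make elmlam.
qorxel would need zingal and zanpyr (R1), but zanpyr is never obtained. lioorb would need zanpyr, venmar, and zannex (R8), but zanpyr is never obtained.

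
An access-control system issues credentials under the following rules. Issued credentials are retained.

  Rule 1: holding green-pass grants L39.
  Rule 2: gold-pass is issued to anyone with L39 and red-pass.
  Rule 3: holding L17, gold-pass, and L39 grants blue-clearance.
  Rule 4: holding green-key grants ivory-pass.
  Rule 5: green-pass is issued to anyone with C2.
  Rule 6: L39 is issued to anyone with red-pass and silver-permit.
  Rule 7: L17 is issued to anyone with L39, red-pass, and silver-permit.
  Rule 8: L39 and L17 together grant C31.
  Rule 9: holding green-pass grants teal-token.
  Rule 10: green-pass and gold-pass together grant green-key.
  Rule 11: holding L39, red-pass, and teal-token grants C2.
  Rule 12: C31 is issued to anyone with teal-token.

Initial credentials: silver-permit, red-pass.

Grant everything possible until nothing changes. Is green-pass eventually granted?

green-pass would need C2 (Rule 5), but C2 is never granted.

No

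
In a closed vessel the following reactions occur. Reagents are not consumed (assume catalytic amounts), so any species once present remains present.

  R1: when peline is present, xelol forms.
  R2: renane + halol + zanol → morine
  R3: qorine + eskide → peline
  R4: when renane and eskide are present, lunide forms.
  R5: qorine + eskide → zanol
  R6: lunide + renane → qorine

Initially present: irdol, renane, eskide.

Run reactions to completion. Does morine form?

No

morine would need renane, halol, and zanol (R2), but halol never forms.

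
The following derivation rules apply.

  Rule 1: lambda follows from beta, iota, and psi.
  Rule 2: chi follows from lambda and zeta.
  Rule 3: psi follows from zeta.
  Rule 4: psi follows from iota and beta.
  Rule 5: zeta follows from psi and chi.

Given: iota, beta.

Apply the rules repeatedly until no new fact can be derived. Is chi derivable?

No

chi would need lambda and zeta (Rule 2), but zeta is never established.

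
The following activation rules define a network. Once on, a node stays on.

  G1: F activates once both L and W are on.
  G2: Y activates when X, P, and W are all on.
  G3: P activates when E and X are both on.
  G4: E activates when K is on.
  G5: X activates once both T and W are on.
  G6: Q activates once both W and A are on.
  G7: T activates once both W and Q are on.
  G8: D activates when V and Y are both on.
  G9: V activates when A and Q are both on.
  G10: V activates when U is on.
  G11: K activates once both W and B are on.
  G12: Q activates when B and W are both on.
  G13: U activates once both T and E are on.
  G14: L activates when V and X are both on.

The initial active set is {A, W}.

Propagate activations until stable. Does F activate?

W and A are on, so Q activates (G6).
G9: A and Q on → V on.
G7: W and Q on → T on.
T and W are on, so X activates (G5).
G14: V and X on → L on.
L and W are on, so F activates (G1).

Yes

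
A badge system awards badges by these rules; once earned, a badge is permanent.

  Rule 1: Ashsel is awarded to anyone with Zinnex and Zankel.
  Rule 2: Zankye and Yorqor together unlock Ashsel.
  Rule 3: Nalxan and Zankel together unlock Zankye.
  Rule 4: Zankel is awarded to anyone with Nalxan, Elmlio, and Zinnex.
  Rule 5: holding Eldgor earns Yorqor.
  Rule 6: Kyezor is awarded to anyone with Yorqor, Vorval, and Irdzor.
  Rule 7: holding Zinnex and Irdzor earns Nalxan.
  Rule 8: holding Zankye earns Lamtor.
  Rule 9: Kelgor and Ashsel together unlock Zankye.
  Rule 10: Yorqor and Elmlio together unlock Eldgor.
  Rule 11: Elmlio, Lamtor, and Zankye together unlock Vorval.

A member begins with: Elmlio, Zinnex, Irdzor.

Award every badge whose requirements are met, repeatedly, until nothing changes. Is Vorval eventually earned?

Yes

With Zinnex and Irdzor, Nalxan is earned (Rule 7).
With Nalxan, Elmlio, and Zinnex, Zankel is earned (Rule 4).
With Nalxan and Zankel, Zankye is earned (Rule 3).
With Zankye, Lamtor is earned (Rule 8).
With Elmlio, Lamtor, and Zankye, Vorval is earned (Rule 11).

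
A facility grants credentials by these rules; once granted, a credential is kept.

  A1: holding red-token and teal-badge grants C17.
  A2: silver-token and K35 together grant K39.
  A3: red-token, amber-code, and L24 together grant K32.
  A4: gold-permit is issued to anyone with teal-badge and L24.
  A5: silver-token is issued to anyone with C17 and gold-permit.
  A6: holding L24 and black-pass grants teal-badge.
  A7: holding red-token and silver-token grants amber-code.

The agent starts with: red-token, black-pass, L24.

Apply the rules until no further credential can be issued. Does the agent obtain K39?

K39 would need silver-token and K35 (A2), but K35 is never granted.

No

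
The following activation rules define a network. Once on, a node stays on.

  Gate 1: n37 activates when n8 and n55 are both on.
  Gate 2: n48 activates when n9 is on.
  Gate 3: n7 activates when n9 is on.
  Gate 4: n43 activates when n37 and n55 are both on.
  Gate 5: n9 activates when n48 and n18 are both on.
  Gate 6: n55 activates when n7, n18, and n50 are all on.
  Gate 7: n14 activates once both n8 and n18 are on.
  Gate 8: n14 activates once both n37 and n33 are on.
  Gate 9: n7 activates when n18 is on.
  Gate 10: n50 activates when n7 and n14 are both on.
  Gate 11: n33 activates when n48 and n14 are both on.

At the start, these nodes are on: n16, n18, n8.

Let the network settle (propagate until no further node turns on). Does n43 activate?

Yes

n8 and n18 are on, so n14 activates (Gate 7).
Gate 9: n18 on → n7 on.
n7 and n14 are on, so n50 activates (Gate 10).
Gate 6: n7, n18, and n50 on → n55 on.
n8 and n55 are on, so n37 activates (Gate 1).
Gate 4: n37 and n55 on → n43 on.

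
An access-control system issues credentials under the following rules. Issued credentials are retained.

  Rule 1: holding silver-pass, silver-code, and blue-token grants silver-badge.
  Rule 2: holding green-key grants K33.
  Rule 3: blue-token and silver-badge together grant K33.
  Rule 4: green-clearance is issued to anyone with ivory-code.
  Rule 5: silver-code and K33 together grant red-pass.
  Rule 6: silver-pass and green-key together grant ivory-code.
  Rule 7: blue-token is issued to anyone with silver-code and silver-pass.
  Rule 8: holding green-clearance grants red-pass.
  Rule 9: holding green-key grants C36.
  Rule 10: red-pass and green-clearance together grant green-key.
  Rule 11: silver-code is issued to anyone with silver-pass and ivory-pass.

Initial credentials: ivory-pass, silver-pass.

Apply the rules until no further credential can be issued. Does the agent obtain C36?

C36 would need green-key (Rule 9), but green-key is never granted.

No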